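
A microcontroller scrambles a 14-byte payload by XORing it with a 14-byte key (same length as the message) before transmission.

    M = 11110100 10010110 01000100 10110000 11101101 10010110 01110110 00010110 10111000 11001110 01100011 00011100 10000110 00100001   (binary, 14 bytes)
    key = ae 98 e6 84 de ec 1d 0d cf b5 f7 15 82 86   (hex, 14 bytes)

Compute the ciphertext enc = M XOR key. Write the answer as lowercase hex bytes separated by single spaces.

XOR is its own inverse, so applying the key byte-wise gives the result directly.
byte 0: f4 ⊕ ae = 5a
byte 1: 96 ⊕ 98 = 0e
byte 2: 44 ⊕ e6 = a2
byte 3: b0 ⊕ 84 = 34
byte 4: ed ⊕ de = 33
byte 5: 96 ⊕ ec = 7a
byte 6: 76 ⊕ 1d = 6b
byte 7: 16 ⊕ 0d = 1b
byte 8: b8 ⊕ cf = 77
byte 9: ce ⊕ b5 = 7b
byte 10: 63 ⊕ f7 = 94
byte 11: 1c ⊕ 15 = 09
byte 12: 86 ⊕ 82 = 04
byte 13: 21 ⊕ 86 = a7

5a 0e a2 34 33 7a 6b 1b 77 7b 94 09 04 a7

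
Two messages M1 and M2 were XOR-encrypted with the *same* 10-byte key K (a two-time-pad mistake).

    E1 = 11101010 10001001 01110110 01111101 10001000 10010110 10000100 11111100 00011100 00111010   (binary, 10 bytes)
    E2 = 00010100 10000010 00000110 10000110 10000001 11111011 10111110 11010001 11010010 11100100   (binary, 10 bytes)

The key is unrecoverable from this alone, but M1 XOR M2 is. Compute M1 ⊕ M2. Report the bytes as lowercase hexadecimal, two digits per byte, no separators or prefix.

fe0b70fb096d3a2dcede

E1 ⊕ E2 = (M1 ⊕ K) ⊕ (M2 ⊕ K) = M1 ⊕ M2 — the shared key cancels under XOR.
byte 0: ea XOR 14 = fe
byte 1: 89 XOR 82 = 0b
byte 2: 76 XOR 06 = 70
byte 3: 7d XOR 86 = fb
byte 4: 88 XOR 81 = 09
byte 5: 96 XOR fb = 6d
byte 6: 84 XOR be = 3a
byte 7: fc XOR d1 = 2d
byte 8: 1c XOR d2 = ce
byte 9: 3a XOR e4 = de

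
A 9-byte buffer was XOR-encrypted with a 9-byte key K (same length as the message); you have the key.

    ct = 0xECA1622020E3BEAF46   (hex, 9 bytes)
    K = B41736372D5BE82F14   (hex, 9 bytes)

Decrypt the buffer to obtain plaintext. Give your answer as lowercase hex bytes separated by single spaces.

58 b6 54 17 0d b8 56 80 52

ec XOR b4 = 58
a1 XOR 17 = b6
62 XOR 36 = 54
20 XOR 37 = 17
20 XOR 2d = 0d
e3 XOR 5b = b8
be XOR e8 = 56
af XOR 2f = 80
46 XOR 14 = 52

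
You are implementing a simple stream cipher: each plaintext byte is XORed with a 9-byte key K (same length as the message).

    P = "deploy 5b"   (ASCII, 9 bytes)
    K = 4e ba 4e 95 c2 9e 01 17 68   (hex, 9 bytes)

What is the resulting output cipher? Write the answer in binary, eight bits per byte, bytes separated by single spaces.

00101010 11011111 00111110 11111001 10101101 11100111 00100001 00100010 00001010

XOR is its own inverse, so applying the key byte-wise gives the result directly.
01100100 ⊕ 01001110 = 00101010
01100101 ⊕ 10111010 = 11011111
01110000 ⊕ 01001110 = 00111110
01101100 ⊕ 10010101 = 11111001
01101111 ⊕ 11000010 = 10101101
01111001 ⊕ 10011110 = 11100111
00100000 ⊕ 00000001 = 00100001
00110101 ⊕ 00010111 = 00100010
01100010 ⊕ 01101000 = 00001010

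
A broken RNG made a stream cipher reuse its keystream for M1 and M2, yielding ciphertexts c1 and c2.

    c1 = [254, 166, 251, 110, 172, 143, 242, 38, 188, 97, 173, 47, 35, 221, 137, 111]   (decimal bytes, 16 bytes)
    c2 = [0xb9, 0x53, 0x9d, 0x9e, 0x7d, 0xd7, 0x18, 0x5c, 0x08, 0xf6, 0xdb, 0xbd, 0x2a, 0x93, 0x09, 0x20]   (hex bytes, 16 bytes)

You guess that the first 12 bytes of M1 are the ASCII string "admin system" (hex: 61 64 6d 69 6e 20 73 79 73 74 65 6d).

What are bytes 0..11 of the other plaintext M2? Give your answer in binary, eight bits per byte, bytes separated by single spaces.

First, c1 ⊕ c2 = (M1 ⊕ K) ⊕ (M2 ⊕ K) = M1 ⊕ M2, so the key drops out. Then M2 = (M1 ⊕ M2) ⊕ M1 over the first 12 bytes.
byte 0: (fe xor b9) xor 61 = 47 xor 61 = 26
byte 1: (a6 xor 53) xor 64 = f5 xor 64 = 91
byte 2: (fb xor 9d) xor 6d = 66 xor 6d = 0b
byte 3: (6e xor 9e) xor 69 = f0 xor 69 = 99
byte 4: (ac xor 7d) xor 6e = d1 xor 6e = bf
byte 5: (8f xor d7) xor 20 = 58 xor 20 = 78
byte 6: (f2 xor 18) xor 73 = ea xor 73 = 99
byte 7: (26 xor 5c) xor 79 = 7a xor 79 = 03
byte 8: (bc xor 08) xor 73 = b4 xor 73 = c7
byte 9: (61 xor f6) xor 74 = 97 xor 74 = e3
byte 10: (ad xor db) xor 65 = 76 xor 65 = 13
byte 11: (2f xor bd) xor 6d = 92 xor 6d = ff

00100110 10010001 00001011 10011001 10111111 01111000 10011001 00000011 11000111 11100011 00010011 11111111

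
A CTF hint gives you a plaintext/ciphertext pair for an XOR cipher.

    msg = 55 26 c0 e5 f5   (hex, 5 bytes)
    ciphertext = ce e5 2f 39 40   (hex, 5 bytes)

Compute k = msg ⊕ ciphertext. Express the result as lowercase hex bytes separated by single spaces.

Since ciphertext = msg ⊕ k, XORing both sides with msg gives k = msg ⊕ ciphertext.
byte 0: 55 ^ ce = 9b
byte 1: 26 ^ e5 = c3
byte 2: c0 ^ 2f = ef
byte 3: e5 ^ 39 = dc
byte 4: f5 ^ 40 = b5

9b c3 ef dc b5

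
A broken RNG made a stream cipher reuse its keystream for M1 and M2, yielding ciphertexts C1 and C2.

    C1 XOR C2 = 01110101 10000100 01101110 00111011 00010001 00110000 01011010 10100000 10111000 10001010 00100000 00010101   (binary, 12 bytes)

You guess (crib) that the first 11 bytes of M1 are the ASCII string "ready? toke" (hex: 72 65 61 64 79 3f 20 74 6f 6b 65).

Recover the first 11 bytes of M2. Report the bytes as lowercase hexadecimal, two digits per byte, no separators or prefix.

Since C1 ⊕ C2 = M1 ⊕ M2, XORing with the guessed M1 bytes yields the corresponding M2 bytes: M2 = (C1 ⊕ C2) ⊕ M1.
75 ⊕ 72 = 07
84 ⊕ 65 = e1
6e ⊕ 61 = 0f
3b ⊕ 64 = 5f
11 ⊕ 79 = 68
30 ⊕ 3f = 0f
5a ⊕ 20 = 7a
a0 ⊕ 74 = d4
b8 ⊕ 6f = d7
8a ⊕ 6b = e1
20 ⊕ 65 = 45

07e10f5f680f7ad4d7e145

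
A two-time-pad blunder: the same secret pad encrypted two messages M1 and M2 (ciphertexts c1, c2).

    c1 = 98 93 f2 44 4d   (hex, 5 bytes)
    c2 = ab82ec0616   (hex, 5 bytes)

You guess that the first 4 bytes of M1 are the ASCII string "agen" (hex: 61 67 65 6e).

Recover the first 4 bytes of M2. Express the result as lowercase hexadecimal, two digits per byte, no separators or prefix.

52767b2c

First, c1 ⊕ c2 = (M1 ⊕ K) ⊕ (M2 ⊕ K) = M1 ⊕ M2, so the key drops out. Then M2 = (M1 ⊕ M2) ⊕ M1 over the first 4 bytes.
byte 0: (98 ^ ab) ^ 61 = 33 ^ 61 = 52
byte 1: (93 ^ 82) ^ 67 = 11 ^ 67 = 76
byte 2: (f2 ^ ec) ^ 65 = 1e ^ 65 = 7b
byte 3: (44 ^ 06) ^ 6e = 42 ^ 6e = 2c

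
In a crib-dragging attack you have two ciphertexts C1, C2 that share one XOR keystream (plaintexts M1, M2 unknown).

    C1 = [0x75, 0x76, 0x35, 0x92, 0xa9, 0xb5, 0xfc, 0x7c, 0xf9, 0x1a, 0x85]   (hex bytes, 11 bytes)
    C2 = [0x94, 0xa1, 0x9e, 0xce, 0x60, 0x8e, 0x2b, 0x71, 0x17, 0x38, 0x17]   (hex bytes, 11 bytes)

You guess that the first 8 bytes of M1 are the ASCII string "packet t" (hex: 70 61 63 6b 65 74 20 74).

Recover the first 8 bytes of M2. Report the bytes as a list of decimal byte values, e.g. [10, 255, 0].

First, C1 ⊕ C2 = (M1 ⊕ K) ⊕ (M2 ⊕ K) = M1 ⊕ M2, so the key drops out. Then M2 = (M1 ⊕ M2) ⊕ M1 over the first 8 bytes.
byte 0: (75 ⊕ 94) ⊕ 70 = e1 ⊕ 70 = 91
byte 1: (76 ⊕ a1) ⊕ 61 = d7 ⊕ 61 = b6
byte 2: (35 ⊕ 9e) ⊕ 63 = ab ⊕ 63 = c8
byte 3: (92 ⊕ ce) ⊕ 6b = 5c ⊕ 6b = 37
byte 4: (a9 ⊕ 60) ⊕ 65 = c9 ⊕ 65 = ac
byte 5: (b5 ⊕ 8e) ⊕ 74 = 3b ⊕ 74 = 4f
byte 6: (fc ⊕ 2b) ⊕ 20 = d7 ⊕ 20 = f7
byte 7: (7c ⊕ 71) ⊕ 74 = 0d ⊕ 74 = 79

[145, 182, 200, 55, 172, 79, 247, 121]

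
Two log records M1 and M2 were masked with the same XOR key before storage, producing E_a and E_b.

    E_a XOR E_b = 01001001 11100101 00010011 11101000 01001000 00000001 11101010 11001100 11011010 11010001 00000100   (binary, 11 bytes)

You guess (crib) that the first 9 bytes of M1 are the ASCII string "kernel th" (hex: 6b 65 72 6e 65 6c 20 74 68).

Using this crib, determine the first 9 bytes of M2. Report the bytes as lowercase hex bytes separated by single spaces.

Since E_a ⊕ E_b = M1 ⊕ M2, XORing with the guessed M1 bytes yields the corresponding M2 bytes: M2 = (E_a ⊕ E_b) ⊕ M1.
49 ⊕ 6b = 22
e5 ⊕ 65 = 80
13 ⊕ 72 = 61
e8 ⊕ 6e = 86
48 ⊕ 65 = 2d
01 ⊕ 6c = 6d
ea ⊕ 20 = ca
cc ⊕ 74 = b8
da ⊕ 68 = b2

22 80 61 86 2d 6d ca b8 b2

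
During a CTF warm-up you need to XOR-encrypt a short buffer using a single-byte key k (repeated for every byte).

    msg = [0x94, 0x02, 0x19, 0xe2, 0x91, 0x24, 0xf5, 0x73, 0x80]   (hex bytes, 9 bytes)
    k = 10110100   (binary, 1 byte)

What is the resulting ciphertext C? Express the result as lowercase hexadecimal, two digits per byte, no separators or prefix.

20b6ad56259041c734

The 1-byte key repeats, so the effective keystream is b4 b4 b4 b4 b4 b4 b4 b4 b4.
byte 0: 94 XOR b4 = 20
byte 1: 02 XOR b4 = b6
byte 2: 19 XOR b4 = ad
byte 3: e2 XOR b4 = 56
byte 4: 91 XOR b4 = 25
byte 5: 24 XOR b4 = 90
byte 6: f5 XOR b4 = 41
byte 7: 73 XOR b4 = c7
byte 8: 80 XOR b4 = 34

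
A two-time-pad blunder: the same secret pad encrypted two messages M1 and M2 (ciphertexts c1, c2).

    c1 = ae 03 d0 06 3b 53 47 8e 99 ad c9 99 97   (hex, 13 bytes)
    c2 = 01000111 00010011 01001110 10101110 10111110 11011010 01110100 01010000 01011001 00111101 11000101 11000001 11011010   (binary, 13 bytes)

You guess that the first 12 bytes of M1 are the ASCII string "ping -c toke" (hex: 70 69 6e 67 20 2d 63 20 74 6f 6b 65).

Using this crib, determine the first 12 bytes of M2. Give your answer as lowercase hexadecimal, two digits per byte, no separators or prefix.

9979f0cfa5a450feb4ff673d

First, c1 ⊕ c2 = (M1 ⊕ K) ⊕ (M2 ⊕ K) = M1 ⊕ M2, so the key drops out. Then M2 = (M1 ⊕ M2) ⊕ M1 over the first 12 bytes.
byte 0: (ae xor 47) xor 70 = e9 xor 70 = 99
byte 1: (03 xor 13) xor 69 = 10 xor 69 = 79
byte 2: (d0 xor 4e) xor 6e = 9e xor 6e = f0
byte 3: (06 xor ae) xor 67 = a8 xor 67 = cf
byte 4: (3b xor be) xor 20 = 85 xor 20 = a5
byte 5: (53 xor da) xor 2d = 89 xor 2d = a4
byte 6: (47 xor 74) xor 63 = 33 xor 63 = 50
byte 7: (8e xor 50) xor 20 = de xor 20 = fe
byte 8: (99 xor 59) xor 74 = c0 xor 74 = b4
byte 9: (ad xor 3d) xor 6f = 90 xor 6f = ff
byte 10: (c9 xor c5) xor 6b = 0c xor 6b = 67
byte 11: (99 xor c1) xor 65 = 58 xor 65 = 3d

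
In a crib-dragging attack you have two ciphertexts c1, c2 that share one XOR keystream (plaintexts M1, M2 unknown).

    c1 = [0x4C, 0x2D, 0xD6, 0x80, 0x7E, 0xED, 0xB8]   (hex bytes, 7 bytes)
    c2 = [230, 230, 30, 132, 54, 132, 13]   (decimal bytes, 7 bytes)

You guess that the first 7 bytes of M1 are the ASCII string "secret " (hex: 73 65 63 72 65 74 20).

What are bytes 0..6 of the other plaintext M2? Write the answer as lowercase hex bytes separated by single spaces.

First, c1 ⊕ c2 = (M1 ⊕ K) ⊕ (M2 ⊕ K) = M1 ⊕ M2, so the key drops out. Then M2 = (M1 ⊕ M2) ⊕ M1 over the first 7 bytes.
byte 0: (4c ^ e6) ^ 73 = aa ^ 73 = d9
byte 1: (2d ^ e6) ^ 65 = cb ^ 65 = ae
byte 2: (d6 ^ 1e) ^ 63 = c8 ^ 63 = ab
byte 3: (80 ^ 84) ^ 72 = 04 ^ 72 = 76
byte 4: (7e ^ 36) ^ 65 = 48 ^ 65 = 2d
byte 5: (ed ^ 84) ^ 74 = 69 ^ 74 = 1d
byte 6: (b8 ^ 0d) ^ 20 = b5 ^ 20 = 95

d9 ae ab 76 2d 1d 95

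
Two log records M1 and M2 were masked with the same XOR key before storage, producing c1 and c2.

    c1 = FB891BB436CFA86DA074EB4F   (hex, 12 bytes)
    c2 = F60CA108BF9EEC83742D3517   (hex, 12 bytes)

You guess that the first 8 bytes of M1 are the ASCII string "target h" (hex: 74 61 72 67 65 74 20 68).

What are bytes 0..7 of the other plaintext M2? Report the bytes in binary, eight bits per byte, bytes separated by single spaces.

01111001 11100100 11001000 11011011 11101100 00100101 01100100 10000110

First, c1 ⊕ c2 = (M1 ⊕ K) ⊕ (M2 ⊕ K) = M1 ⊕ M2, so the key drops out. Then M2 = (M1 ⊕ M2) ⊕ M1 over the first 8 bytes.
byte 0: (fb xor f6) xor 74 = 0d xor 74 = 79
byte 1: (89 xor 0c) xor 61 = 85 xor 61 = e4
byte 2: (1b xor a1) xor 72 = ba xor 72 = c8
byte 3: (b4 xor 08) xor 67 = bc xor 67 = db
byte 4: (36 xor bf) xor 65 = 89 xor 65 = ec
byte 5: (cf xor 9e) xor 74 = 51 xor 74 = 25
byte 6: (a8 xor ec) xor 20 = 44 xor 20 = 64
byte 7: (6d xor 83) xor 68 = ee xor 68 = 86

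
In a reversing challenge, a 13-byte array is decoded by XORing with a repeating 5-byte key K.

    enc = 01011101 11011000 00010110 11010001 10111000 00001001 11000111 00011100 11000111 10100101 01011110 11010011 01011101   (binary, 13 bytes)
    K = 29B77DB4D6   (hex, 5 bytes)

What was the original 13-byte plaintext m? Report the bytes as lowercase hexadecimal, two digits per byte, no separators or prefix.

746f6b656e2070617373776420

The 5-byte key repeats, so the effective keystream is 29 b7 7d b4 d6 29 b7 7d b4 d6 29 b7 7d.
byte 0:  93 ^  41 = 116
byte 1: 216 ^ 183 = 111
byte 2:  22 ^ 125 = 107
byte 3: 209 ^ 180 = 101
byte 4: 184 ^ 214 = 110
byte 5:   9 ^  41 =  32
byte 6: 199 ^ 183 = 112
byte 7:  28 ^ 125 =  97
byte 8: 199 ^ 180 = 115
byte 9: 165 ^ 214 = 115
byte 10:  94 ^  41 = 119
byte 11: 211 ^ 183 = 100
byte 12:  93 ^ 125 =  32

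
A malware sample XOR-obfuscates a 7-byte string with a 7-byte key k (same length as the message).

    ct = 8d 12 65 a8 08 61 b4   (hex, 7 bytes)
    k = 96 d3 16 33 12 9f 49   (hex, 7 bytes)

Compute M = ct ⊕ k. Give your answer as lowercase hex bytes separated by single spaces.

8d XOR 96 = 1b
12 XOR d3 = c1
65 XOR 16 = 73
a8 XOR 33 = 9b
08 XOR 12 = 1a
61 XOR 9f = fe
b4 XOR 49 = fd

1b c1 73 9b 1a fe fd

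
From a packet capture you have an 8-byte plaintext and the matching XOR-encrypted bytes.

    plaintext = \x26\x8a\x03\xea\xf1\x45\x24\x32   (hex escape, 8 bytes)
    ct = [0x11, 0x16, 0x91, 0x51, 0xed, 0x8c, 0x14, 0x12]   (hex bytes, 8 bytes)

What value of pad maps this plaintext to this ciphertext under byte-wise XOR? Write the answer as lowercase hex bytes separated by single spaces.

Since ct = plaintext ⊕ pad, XORing both sides with plaintext gives pad = plaintext ⊕ ct.
byte 0: 26 xor 11 = 37
byte 1: 8a xor 16 = 9c
byte 2: 03 xor 91 = 92
byte 3: ea xor 51 = bb
byte 4: f1 xor ed = 1c
byte 5: 45 xor 8c = c9
byte 6: 24 xor 14 = 30
byte 7: 32 xor 12 = 20

37 9c 92 bb 1c c9 30 20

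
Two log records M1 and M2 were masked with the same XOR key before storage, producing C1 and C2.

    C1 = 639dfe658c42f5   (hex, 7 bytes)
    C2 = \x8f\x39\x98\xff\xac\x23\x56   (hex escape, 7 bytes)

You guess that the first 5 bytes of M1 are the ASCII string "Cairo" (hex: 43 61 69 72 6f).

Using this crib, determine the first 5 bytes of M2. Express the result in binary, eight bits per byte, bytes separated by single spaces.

10101111 11000101 00001111 11101000 01001111

First, C1 ⊕ C2 = (M1 ⊕ K) ⊕ (M2 ⊕ K) = M1 ⊕ M2, so the key drops out. Then M2 = (M1 ⊕ M2) ⊕ M1 over the first 5 bytes.
byte 0: (63 xor 8f) xor 43 = ec xor 43 = af
byte 1: (9d xor 39) xor 61 = a4 xor 61 = c5
byte 2: (fe xor 98) xor 69 = 66 xor 69 = 0f
byte 3: (65 xor ff) xor 72 = 9a xor 72 = e8
byte 4: (8c xor ac) xor 6f = 20 xor 6f = 4f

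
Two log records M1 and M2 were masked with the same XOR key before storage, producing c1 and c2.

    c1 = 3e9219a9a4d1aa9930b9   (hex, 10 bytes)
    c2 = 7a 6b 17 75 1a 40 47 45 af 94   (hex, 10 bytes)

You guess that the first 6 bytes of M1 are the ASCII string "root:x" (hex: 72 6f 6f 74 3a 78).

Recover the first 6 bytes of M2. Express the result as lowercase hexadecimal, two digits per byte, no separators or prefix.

First, c1 ⊕ c2 = (M1 ⊕ K) ⊕ (M2 ⊕ K) = M1 ⊕ M2, so the key drops out. Then M2 = (M1 ⊕ M2) ⊕ M1 over the first 6 bytes.
byte 0: (3e XOR 7a) XOR 72 = 44 XOR 72 = 36
byte 1: (92 XOR 6b) XOR 6f = f9 XOR 6f = 96
byte 2: (19 XOR 17) XOR 6f = 0e XOR 6f = 61
byte 3: (a9 XOR 75) XOR 74 = dc XOR 74 = a8
byte 4: (a4 XOR 1a) XOR 3a = be XOR 3a = 84
byte 5: (d1 XOR 40) XOR 78 = 91 XOR 78 = e9

369661a884e9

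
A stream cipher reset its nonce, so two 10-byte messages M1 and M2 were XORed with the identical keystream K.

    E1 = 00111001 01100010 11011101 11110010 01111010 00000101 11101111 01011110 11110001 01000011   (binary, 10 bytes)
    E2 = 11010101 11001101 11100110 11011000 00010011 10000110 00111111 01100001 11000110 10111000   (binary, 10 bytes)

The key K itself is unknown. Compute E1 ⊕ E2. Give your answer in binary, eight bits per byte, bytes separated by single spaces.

11101100 10101111 00111011 00101010 01101001 10000011 11010000 00111111 00110111 11111011

E1 ⊕ E2 = (M1 ⊕ K) ⊕ (M2 ⊕ K) = M1 ⊕ M2 — the shared key cancels under XOR.
39 ^ d5 = ec
62 ^ cd = af
dd ^ e6 = 3b
f2 ^ d8 = 2a
7a ^ 13 = 69
05 ^ 86 = 83
ef ^ 3f = d0
5e ^ 61 = 3f
f1 ^ c6 = 37
43 ^ b8 = fb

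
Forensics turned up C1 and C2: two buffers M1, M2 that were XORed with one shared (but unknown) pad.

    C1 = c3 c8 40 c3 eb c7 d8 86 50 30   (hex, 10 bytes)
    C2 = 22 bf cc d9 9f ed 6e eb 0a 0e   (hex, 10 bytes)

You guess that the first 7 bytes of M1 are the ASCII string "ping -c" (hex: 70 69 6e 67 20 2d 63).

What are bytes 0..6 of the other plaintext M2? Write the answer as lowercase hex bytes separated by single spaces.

91 1e e2 7d 54 07 d5

First, C1 ⊕ C2 = (M1 ⊕ K) ⊕ (M2 ⊕ K) = M1 ⊕ M2, so the key drops out. Then M2 = (M1 ⊕ M2) ⊕ M1 over the first 7 bytes.
byte 0: (c3 ⊕ 22) ⊕ 70 = e1 ⊕ 70 = 91
byte 1: (c8 ⊕ bf) ⊕ 69 = 77 ⊕ 69 = 1e
byte 2: (40 ⊕ cc) ⊕ 6e = 8c ⊕ 6e = e2
byte 3: (c3 ⊕ d9) ⊕ 67 = 1a ⊕ 67 = 7d
byte 4: (eb ⊕ 9f) ⊕ 20 = 74 ⊕ 20 = 54
byte 5: (c7 ⊕ ed) ⊕ 2d = 2a ⊕ 2d = 07
byte 6: (d8 ⊕ 6e) ⊕ 63 = b6 ⊕ 63 = d5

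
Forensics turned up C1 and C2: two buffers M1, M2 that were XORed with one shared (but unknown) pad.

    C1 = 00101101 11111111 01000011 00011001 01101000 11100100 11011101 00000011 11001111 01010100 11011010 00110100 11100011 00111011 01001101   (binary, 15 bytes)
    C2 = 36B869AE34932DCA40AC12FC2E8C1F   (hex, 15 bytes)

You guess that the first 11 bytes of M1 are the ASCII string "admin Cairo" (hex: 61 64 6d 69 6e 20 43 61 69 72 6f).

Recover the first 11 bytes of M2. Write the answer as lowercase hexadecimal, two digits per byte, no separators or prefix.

First, C1 ⊕ C2 = (M1 ⊕ K) ⊕ (M2 ⊕ K) = M1 ⊕ M2, so the key drops out. Then M2 = (M1 ⊕ M2) ⊕ M1 over the first 11 bytes.
byte 0: (2d ^ 36) ^ 61 = 1b ^ 61 = 7a
byte 1: (ff ^ b8) ^ 64 = 47 ^ 64 = 23
byte 2: (43 ^ 69) ^ 6d = 2a ^ 6d = 47
byte 3: (19 ^ ae) ^ 69 = b7 ^ 69 = de
byte 4: (68 ^ 34) ^ 6e = 5c ^ 6e = 32
byte 5: (e4 ^ 93) ^ 20 = 77 ^ 20 = 57
byte 6: (dd ^ 2d) ^ 43 = f0 ^ 43 = b3
byte 7: (03 ^ ca) ^ 61 = c9 ^ 61 = a8
byte 8: (cf ^ 40) ^ 69 = 8f ^ 69 = e6
byte 9: (54 ^ ac) ^ 72 = f8 ^ 72 = 8a
byte 10: (da ^ 12) ^ 6f = c8 ^ 6f = a7

7a2347de3257b3a8e68aa7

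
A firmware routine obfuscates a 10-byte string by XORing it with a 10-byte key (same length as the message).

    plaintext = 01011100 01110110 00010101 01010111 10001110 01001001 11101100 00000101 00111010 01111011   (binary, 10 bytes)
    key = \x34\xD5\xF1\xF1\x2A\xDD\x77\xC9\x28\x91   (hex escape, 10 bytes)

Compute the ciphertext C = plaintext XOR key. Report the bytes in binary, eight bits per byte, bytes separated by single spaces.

01101000 10100011 11100100 10100110 10100100 10010100 10011011 11001100 00010010 11101010

byte 0: 5c ⊕ 34 = 68
byte 1: 76 ⊕ d5 = a3
byte 2: 15 ⊕ f1 = e4
byte 3: 57 ⊕ f1 = a6
byte 4: 8e ⊕ 2a = a4
byte 5: 49 ⊕ dd = 94
byte 6: ec ⊕ 77 = 9b
byte 7: 05 ⊕ c9 = cc
byte 8: 3a ⊕ 28 = 12
byte 9: 7b ⊕ 91 = ea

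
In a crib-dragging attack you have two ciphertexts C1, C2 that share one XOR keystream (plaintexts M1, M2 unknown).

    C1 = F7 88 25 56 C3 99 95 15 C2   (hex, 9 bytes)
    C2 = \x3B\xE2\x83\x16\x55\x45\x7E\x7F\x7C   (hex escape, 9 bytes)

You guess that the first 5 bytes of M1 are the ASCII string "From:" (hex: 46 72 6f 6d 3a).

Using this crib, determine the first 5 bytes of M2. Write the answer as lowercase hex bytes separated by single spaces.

First, C1 ⊕ C2 = (M1 ⊕ K) ⊕ (M2 ⊕ K) = M1 ⊕ M2, so the key drops out. Then M2 = (M1 ⊕ M2) ⊕ M1 over the first 5 bytes.
byte 0: (f7 ^ 3b) ^ 46 = cc ^ 46 = 8a
byte 1: (88 ^ e2) ^ 72 = 6a ^ 72 = 18
byte 2: (25 ^ 83) ^ 6f = a6 ^ 6f = c9
byte 3: (56 ^ 16) ^ 6d = 40 ^ 6d = 2d
byte 4: (c3 ^ 55) ^ 3a = 96 ^ 3a = ac

8a 18 c9 2d ac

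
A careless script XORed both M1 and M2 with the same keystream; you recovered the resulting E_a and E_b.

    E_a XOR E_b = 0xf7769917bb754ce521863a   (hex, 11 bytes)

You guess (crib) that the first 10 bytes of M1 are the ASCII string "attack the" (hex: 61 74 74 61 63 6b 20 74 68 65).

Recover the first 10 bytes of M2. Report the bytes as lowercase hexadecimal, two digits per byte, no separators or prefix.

9602ed76d81e6c9149e3

Since E_a ⊕ E_b = M1 ⊕ M2, XORing with the guessed M1 bytes yields the corresponding M2 bytes: M2 = (E_a ⊕ E_b) ⊕ M1.
byte 0: 11110111 xor 01100001 = 10010110
byte 1: 01110110 xor 01110100 = 00000010
byte 2: 10011001 xor 01110100 = 11101101
byte 3: 00010111 xor 01100001 = 01110110
byte 4: 10111011 xor 01100011 = 11011000
byte 5: 01110101 xor 01101011 = 00011110
byte 6: 01001100 xor 00100000 = 01101100
byte 7: 11100101 xor 01110100 = 10010001
byte 8: 00100001 xor 01101000 = 01001001
byte 9: 10000110 xor 01100101 = 11100011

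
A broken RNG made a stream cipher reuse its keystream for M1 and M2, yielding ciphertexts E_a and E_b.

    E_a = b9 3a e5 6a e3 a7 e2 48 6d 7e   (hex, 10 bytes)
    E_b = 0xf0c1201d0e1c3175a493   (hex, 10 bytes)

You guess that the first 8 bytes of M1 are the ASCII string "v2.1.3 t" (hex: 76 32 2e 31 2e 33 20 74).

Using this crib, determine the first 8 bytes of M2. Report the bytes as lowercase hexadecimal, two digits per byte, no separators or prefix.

First, E_a ⊕ E_b = (M1 ⊕ K) ⊕ (M2 ⊕ K) = M1 ⊕ M2, so the key drops out. Then M2 = (M1 ⊕ M2) ⊕ M1 over the first 8 bytes.
byte 0: (b9 ⊕ f0) ⊕ 76 = 49 ⊕ 76 = 3f
byte 1: (3a ⊕ c1) ⊕ 32 = fb ⊕ 32 = c9
byte 2: (e5 ⊕ 20) ⊕ 2e = c5 ⊕ 2e = eb
byte 3: (6a ⊕ 1d) ⊕ 31 = 77 ⊕ 31 = 46
byte 4: (e3 ⊕ 0e) ⊕ 2e = ed ⊕ 2e = c3
byte 5: (a7 ⊕ 1c) ⊕ 33 = bb ⊕ 33 = 88
byte 6: (e2 ⊕ 31) ⊕ 20 = d3 ⊕ 20 = f3
byte 7: (48 ⊕ 75) ⊕ 74 = 3d ⊕ 74 = 49

3fc9eb46c388f349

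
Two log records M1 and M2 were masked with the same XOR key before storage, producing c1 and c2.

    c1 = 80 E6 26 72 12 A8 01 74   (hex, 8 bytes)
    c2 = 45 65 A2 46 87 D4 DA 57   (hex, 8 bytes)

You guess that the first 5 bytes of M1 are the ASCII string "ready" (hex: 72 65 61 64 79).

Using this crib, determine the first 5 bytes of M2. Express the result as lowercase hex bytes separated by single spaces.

First, c1 ⊕ c2 = (M1 ⊕ K) ⊕ (M2 ⊕ K) = M1 ⊕ M2, so the key drops out. Then M2 = (M1 ⊕ M2) ⊕ M1 over the first 5 bytes.
byte 0: (80 xor 45) xor 72 = c5 xor 72 = b7
byte 1: (e6 xor 65) xor 65 = 83 xor 65 = e6
byte 2: (26 xor a2) xor 61 = 84 xor 61 = e5
byte 3: (72 xor 46) xor 64 = 34 xor 64 = 50
byte 4: (12 xor 87) xor 79 = 95 xor 79 = ec

b7 e6 e5 50 ec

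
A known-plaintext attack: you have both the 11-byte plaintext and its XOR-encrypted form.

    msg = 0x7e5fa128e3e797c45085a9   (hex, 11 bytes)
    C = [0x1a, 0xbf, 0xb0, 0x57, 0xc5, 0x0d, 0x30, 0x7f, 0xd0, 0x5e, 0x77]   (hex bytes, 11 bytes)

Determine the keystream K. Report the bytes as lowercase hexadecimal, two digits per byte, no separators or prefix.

64e0117f26eaa7bb80dbde

Since C = msg ⊕ K, XORing both sides with msg gives K = msg ⊕ C.
byte 0: 7e ^ 1a = 64
byte 1: 5f ^ bf = e0
byte 2: a1 ^ b0 = 11
byte 3: 28 ^ 57 = 7f
byte 4: e3 ^ c5 = 26
byte 5: e7 ^ 0d = ea
byte 6: 97 ^ 30 = a7
byte 7: c4 ^ 7f = bb
byte 8: 50 ^ d0 = 80
byte 9: 85 ^ 5e = db
byte 10: a9 ^ 77 = de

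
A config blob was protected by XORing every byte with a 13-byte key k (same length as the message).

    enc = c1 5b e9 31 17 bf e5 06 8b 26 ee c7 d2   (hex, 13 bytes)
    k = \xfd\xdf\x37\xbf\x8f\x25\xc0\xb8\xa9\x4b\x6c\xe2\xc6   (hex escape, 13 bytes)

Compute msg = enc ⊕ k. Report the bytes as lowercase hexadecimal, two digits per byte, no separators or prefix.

XOR is its own inverse, so applying the key byte-wise gives the result directly.
byte 0: c1 XOR fd = 3c
byte 1: 5b XOR df = 84
byte 2: e9 XOR 37 = de
byte 3: 31 XOR bf = 8e
byte 4: 17 XOR 8f = 98
byte 5: bf XOR 25 = 9a
byte 6: e5 XOR c0 = 25
byte 7: 06 XOR b8 = be
byte 8: 8b XOR a9 = 22
byte 9: 26 XOR 4b = 6d
byte 10: ee XOR 6c = 82
byte 11: c7 XOR e2 = 25
byte 12: d2 XOR c6 = 14

3c84de8e989a25be226d822514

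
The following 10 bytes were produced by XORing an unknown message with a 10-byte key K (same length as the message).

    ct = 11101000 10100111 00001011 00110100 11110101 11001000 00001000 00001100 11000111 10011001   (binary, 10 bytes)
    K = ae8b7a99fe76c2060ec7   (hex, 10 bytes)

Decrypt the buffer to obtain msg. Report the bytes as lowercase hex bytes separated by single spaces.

46 2c 71 ad 0b be ca 0a c9 5e

XOR is its own inverse, so applying the key byte-wise gives the result directly.
e8 xor ae = 46
a7 xor 8b = 2c
0b xor 7a = 71
34 xor 99 = ad
f5 xor fe = 0b
c8 xor 76 = be
08 xor c2 = ca
0c xor 06 = 0a
c7 xor 0e = c9
99 xor c7 = 5e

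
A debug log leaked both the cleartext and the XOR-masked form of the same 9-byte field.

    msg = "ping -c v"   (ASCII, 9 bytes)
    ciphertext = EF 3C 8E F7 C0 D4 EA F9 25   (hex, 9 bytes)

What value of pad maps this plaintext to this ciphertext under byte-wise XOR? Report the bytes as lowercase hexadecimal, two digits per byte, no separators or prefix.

9f55e090e0f989d953

Since ciphertext = msg ⊕ pad, XORing both sides with msg gives pad = msg ⊕ ciphertext.
70 XOR ef = 9f
69 XOR 3c = 55
6e XOR 8e = e0
67 XOR f7 = 90
20 XOR c0 = e0
2d XOR d4 = f9
63 XOR ea = 89
20 XOR f9 = d9
76 XOR 25 = 53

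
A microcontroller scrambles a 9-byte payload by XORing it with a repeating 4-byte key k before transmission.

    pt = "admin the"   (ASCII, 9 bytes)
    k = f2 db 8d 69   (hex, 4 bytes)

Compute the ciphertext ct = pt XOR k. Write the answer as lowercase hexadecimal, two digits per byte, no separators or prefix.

93bfe0009cfbf90197

The 4-byte key repeats, so the effective keystream is f2 db 8d 69 f2 db 8d 69 f2.
byte 0:  97 XOR 242 = 147
byte 1: 100 XOR 219 = 191
byte 2: 109 XOR 141 = 224
byte 3: 105 XOR 105 =   0
byte 4: 110 XOR 242 = 156
byte 5:  32 XOR 219 = 251
byte 6: 116 XOR 141 = 249
byte 7: 104 XOR 105 =   1
byte 8: 101 XOR 242 = 151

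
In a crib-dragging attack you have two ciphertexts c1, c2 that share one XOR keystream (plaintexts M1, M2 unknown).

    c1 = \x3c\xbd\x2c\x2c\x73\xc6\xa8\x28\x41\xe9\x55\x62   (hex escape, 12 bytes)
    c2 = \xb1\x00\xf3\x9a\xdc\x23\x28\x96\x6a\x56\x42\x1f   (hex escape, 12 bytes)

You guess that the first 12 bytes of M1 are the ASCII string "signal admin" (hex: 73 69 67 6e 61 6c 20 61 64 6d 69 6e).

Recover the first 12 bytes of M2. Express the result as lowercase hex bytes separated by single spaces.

fe d4 b8 d8 ce 89 a0 df 4f d2 7e 13

First, c1 ⊕ c2 = (M1 ⊕ K) ⊕ (M2 ⊕ K) = M1 ⊕ M2, so the key drops out. Then M2 = (M1 ⊕ M2) ⊕ M1 over the first 12 bytes.
byte 0: (3c ^ b1) ^ 73 = 8d ^ 73 = fe
byte 1: (bd ^ 00) ^ 69 = bd ^ 69 = d4
byte 2: (2c ^ f3) ^ 67 = df ^ 67 = b8
byte 3: (2c ^ 9a) ^ 6e = b6 ^ 6e = d8
byte 4: (73 ^ dc) ^ 61 = af ^ 61 = ce
byte 5: (c6 ^ 23) ^ 6c = e5 ^ 6c = 89
byte 6: (a8 ^ 28) ^ 20 = 80 ^ 20 = a0
byte 7: (28 ^ 96) ^ 61 = be ^ 61 = df
byte 8: (41 ^ 6a) ^ 64 = 2b ^ 64 = 4f
byte 9: (e9 ^ 56) ^ 6d = bf ^ 6d = d2
byte 10: (55 ^ 42) ^ 69 = 17 ^ 69 = 7e
byte 11: (62 ^ 1f) ^ 6e = 7d ^ 6e = 13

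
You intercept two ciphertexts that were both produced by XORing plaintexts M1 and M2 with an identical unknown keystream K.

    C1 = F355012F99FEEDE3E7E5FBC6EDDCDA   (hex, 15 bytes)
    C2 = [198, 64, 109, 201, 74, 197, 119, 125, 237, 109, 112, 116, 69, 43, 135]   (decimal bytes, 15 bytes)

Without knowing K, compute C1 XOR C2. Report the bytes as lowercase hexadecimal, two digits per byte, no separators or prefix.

35156ce6d33b9a9e0a888bb2a8f75d

C1 ⊕ C2 = (M1 ⊕ K) ⊕ (M2 ⊕ K) = M1 ⊕ M2 — the shared key cancels under XOR.
byte 0: 243 ^ 198 =  53
byte 1:  85 ^  64 =  21
byte 2:   1 ^ 109 = 108
byte 3:  47 ^ 201 = 230
byte 4: 153 ^  74 = 211
byte 5: 254 ^ 197 =  59
byte 6: 237 ^ 119 = 154
byte 7: 227 ^ 125 = 158
byte 8: 231 ^ 237 =  10
byte 9: 229 ^ 109 = 136
byte 10: 251 ^ 112 = 139
byte 11: 198 ^ 116 = 178
byte 12: 237 ^  69 = 168
byte 13: 220 ^  43 = 247
byte 14: 218 ^ 135 =  93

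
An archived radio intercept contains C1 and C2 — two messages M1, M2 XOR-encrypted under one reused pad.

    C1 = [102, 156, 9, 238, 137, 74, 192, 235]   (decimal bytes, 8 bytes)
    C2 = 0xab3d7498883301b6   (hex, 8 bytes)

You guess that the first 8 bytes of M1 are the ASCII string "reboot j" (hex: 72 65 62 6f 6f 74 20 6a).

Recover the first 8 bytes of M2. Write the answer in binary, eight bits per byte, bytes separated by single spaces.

10111111 11000100 00011111 00011001 01101110 00001101 11100001 00110111

First, C1 ⊕ C2 = (M1 ⊕ K) ⊕ (M2 ⊕ K) = M1 ⊕ M2, so the key drops out. Then M2 = (M1 ⊕ M2) ⊕ M1 over the first 8 bytes.
byte 0: (66 xor ab) xor 72 = cd xor 72 = bf
byte 1: (9c xor 3d) xor 65 = a1 xor 65 = c4
byte 2: (09 xor 74) xor 62 = 7d xor 62 = 1f
byte 3: (ee xor 98) xor 6f = 76 xor 6f = 19
byte 4: (89 xor 88) xor 6f = 01 xor 6f = 6e
byte 5: (4a xor 33) xor 74 = 79 xor 74 = 0d
byte 6: (c0 xor 01) xor 20 = c1 xor 20 = e1
byte 7: (eb xor b6) xor 6a = 5d xor 6a = 37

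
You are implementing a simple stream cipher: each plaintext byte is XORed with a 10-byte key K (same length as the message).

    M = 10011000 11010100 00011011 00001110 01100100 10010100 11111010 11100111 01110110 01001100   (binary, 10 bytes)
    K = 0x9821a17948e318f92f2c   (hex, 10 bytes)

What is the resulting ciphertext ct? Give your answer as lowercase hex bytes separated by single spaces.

152 xor 152 =   0
212 xor  33 = 245
 27 xor 161 = 186
 14 xor 121 = 119
100 xor  72 =  44
148 xor 227 = 119
250 xor  24 = 226
231 xor 249 =  30
118 xor  47 =  89
 76 xor  44 =  96

00 f5 ba 77 2c 77 e2 1e 59 60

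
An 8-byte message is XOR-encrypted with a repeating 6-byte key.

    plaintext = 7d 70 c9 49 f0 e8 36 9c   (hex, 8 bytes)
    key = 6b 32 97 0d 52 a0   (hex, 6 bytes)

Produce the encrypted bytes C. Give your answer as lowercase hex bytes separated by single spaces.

16 42 5e 44 a2 48 5d ae

The 6-byte key repeats, so the effective keystream is 6b 32 97 0d 52 a0 6b 32.
byte 0: 7d ^ 6b = 16
byte 1: 70 ^ 32 = 42
byte 2: c9 ^ 97 = 5e
byte 3: 49 ^ 0d = 44
byte 4: f0 ^ 52 = a2
byte 5: e8 ^ a0 = 48
byte 6: 36 ^ 6b = 5d
byte 7: 9c ^ 32 = ae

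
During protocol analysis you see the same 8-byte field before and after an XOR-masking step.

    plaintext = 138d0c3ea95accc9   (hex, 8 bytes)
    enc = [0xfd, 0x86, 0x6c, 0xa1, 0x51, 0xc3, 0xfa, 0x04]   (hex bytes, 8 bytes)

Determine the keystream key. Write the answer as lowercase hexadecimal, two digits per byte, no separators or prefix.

ee0b609ff89936cd

Since enc = plaintext ⊕ key, XORing both sides with plaintext gives key = plaintext ⊕ enc.
13 xor fd = ee
8d xor 86 = 0b
0c xor 6c = 60
3e xor a1 = 9f
a9 xor 51 = f8
5a xor c3 = 99
cc xor fa = 36
c9 xor 04 = cd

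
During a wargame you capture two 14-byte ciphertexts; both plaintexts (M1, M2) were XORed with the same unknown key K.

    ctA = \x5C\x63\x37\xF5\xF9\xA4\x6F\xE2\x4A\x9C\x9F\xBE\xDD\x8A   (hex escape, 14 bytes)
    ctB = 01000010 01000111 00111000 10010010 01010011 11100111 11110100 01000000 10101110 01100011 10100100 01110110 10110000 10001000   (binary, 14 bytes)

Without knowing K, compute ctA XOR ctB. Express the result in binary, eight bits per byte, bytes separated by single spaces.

00011110 00100100 00001111 01100111 10101010 01000011 10011011 10100010 11100100 11111111 00111011 11001000 01101101 00000010

ctA ⊕ ctB = (M1 ⊕ K) ⊕ (M2 ⊕ K) = M1 ⊕ M2 — the shared key cancels under XOR.
 92 XOR  66 =  30
 99 XOR  71 =  36
 55 XOR  56 =  15
245 XOR 146 = 103
249 XOR  83 = 170
164 XOR 231 =  67
111 XOR 244 = 155
226 XOR  64 = 162
 74 XOR 174 = 228
156 XOR  99 = 255
159 XOR 164 =  59
190 XOR 118 = 200
221 XOR 176 = 109
138 XOR 136 =   2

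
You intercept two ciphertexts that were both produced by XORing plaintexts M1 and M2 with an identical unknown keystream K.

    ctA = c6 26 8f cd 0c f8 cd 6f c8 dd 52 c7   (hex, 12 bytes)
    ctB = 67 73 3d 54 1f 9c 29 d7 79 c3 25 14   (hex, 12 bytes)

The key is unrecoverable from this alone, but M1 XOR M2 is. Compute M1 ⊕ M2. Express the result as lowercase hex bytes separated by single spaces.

a1 55 b2 99 13 64 e4 b8 b1 1e 77 d3

ctA ⊕ ctB = (M1 ⊕ K) ⊕ (M2 ⊕ K) = M1 ⊕ M2 — the shared key cancels under XOR.
c6 ⊕ 67 = a1
26 ⊕ 73 = 55
8f ⊕ 3d = b2
cd ⊕ 54 = 99
0c ⊕ 1f = 13
f8 ⊕ 9c = 64
cd ⊕ 29 = e4
6f ⊕ d7 = b8
c8 ⊕ 79 = b1
dd ⊕ c3 = 1e
52 ⊕ 25 = 77
c7 ⊕ 14 = d3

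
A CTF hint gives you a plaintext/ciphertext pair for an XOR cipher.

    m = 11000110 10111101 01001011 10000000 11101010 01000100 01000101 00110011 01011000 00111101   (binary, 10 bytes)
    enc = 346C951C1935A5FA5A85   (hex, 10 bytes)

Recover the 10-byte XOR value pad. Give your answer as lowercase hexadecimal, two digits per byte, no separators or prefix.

Since enc = m ⊕ pad, XORing both sides with m gives pad = m ⊕ enc.
byte 0: 198 ⊕  52 = 242
byte 1: 189 ⊕ 108 = 209
byte 2:  75 ⊕ 149 = 222
byte 3: 128 ⊕  28 = 156
byte 4: 234 ⊕  25 = 243
byte 5:  68 ⊕  53 = 113
byte 6:  69 ⊕ 165 = 224
byte 7:  51 ⊕ 250 = 201
byte 8:  88 ⊕  90 =   2
byte 9:  61 ⊕ 133 = 184

f2d1de9cf371e0c902b8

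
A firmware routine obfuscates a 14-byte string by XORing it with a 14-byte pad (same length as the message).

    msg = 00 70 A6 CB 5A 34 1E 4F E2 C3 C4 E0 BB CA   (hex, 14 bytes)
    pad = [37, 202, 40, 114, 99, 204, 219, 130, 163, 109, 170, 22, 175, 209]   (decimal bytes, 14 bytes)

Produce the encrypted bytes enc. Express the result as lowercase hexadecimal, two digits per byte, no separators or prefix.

25ba8eb939f8c5cd41ae6ef6141b

XOR is its own inverse, so applying the key byte-wise gives the result directly.
00 xor 25 = 25
70 xor ca = ba
a6 xor 28 = 8e
cb xor 72 = b9
5a xor 63 = 39
34 xor cc = f8
1e xor db = c5
4f xor 82 = cd
e2 xor a3 = 41
c3 xor 6d = ae
c4 xor aa = 6e
e0 xor 16 = f6
bb xor af = 14
ca xor d1 = 1b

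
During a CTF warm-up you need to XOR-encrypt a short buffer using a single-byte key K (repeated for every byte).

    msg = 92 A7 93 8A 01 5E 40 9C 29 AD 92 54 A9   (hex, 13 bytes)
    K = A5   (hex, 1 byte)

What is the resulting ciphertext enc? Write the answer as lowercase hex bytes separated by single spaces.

37 02 36 2f a4 fb e5 39 8c 08 37 f1 0c

The 1-byte key repeats, so the effective keystream is a5 a5 a5 a5 a5 a5 a5 a5 a5 a5 a5 a5 a5.
byte 0: 92 ^ a5 = 37
byte 1: a7 ^ a5 = 02
byte 2: 93 ^ a5 = 36
byte 3: 8a ^ a5 = 2f
byte 4: 01 ^ a5 = a4
byte 5: 5e ^ a5 = fb
byte 6: 40 ^ a5 = e5
byte 7: 9c ^ a5 = 39
byte 8: 29 ^ a5 = 8c
byte 9: ad ^ a5 = 08
byte 10: 92 ^ a5 = 37
byte 11: 54 ^ a5 = f1
byte 12: a9 ^ a5 = 0c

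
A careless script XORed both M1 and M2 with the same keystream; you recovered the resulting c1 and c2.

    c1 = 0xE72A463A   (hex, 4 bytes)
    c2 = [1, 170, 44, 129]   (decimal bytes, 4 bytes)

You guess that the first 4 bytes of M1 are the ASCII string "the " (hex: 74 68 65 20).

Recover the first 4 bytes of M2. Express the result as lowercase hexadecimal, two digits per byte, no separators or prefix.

92e80f9b

First, c1 ⊕ c2 = (M1 ⊕ K) ⊕ (M2 ⊕ K) = M1 ⊕ M2, so the key drops out. Then M2 = (M1 ⊕ M2) ⊕ M1 over the first 4 bytes.
byte 0: (e7 xor 01) xor 74 = e6 xor 74 = 92
byte 1: (2a xor aa) xor 68 = 80 xor 68 = e8
byte 2: (46 xor 2c) xor 65 = 6a xor 65 = 0f
byte 3: (3a xor 81) xor 20 = bb xor 20 = 9b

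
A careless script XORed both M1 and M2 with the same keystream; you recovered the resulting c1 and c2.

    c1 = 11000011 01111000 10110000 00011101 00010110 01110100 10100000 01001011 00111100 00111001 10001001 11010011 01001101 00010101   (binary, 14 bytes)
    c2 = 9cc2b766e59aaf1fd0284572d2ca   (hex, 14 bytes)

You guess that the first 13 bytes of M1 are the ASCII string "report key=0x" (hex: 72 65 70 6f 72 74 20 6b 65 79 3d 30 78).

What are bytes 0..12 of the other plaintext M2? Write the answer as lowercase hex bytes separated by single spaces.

2d df 77 14 81 9a 2f 3f 89 68 f1 91 e7

First, c1 ⊕ c2 = (M1 ⊕ K) ⊕ (M2 ⊕ K) = M1 ⊕ M2, so the key drops out. Then M2 = (M1 ⊕ M2) ⊕ M1 over the first 13 bytes.
byte 0: (c3 XOR 9c) XOR 72 = 5f XOR 72 = 2d
byte 1: (78 XOR c2) XOR 65 = ba XOR 65 = df
byte 2: (b0 XOR b7) XOR 70 = 07 XOR 70 = 77
byte 3: (1d XOR 66) XOR 6f = 7b XOR 6f = 14
byte 4: (16 XOR e5) XOR 72 = f3 XOR 72 = 81
byte 5: (74 XOR 9a) XOR 74 = ee XOR 74 = 9a
byte 6: (a0 XOR af) XOR 20 = 0f XOR 20 = 2f
byte 7: (4b XOR 1f) XOR 6b = 54 XOR 6b = 3f
byte 8: (3c XOR d0) XOR 65 = ec XOR 65 = 89
byte 9: (39 XOR 28) XOR 79 = 11 XOR 79 = 68
byte 10: (89 XOR 45) XOR 3d = cc XOR 3d = f1
byte 11: (d3 XOR 72) XOR 30 = a1 XOR 30 = 91
byte 12: (4d XOR d2) XOR 78 = 9f XOR 78 = e7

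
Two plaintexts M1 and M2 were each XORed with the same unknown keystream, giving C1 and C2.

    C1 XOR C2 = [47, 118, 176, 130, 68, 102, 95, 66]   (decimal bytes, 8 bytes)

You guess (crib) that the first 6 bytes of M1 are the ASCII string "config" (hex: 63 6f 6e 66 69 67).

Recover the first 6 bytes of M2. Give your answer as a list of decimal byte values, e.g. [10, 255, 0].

[76, 25, 222, 228, 45, 1]

Since C1 ⊕ C2 = M1 ⊕ M2, XORing with the guessed M1 bytes yields the corresponding M2 bytes: M2 = (C1 ⊕ C2) ⊕ M1.
00101111 XOR 01100011 = 01001100
01110110 XOR 01101111 = 00011001
10110000 XOR 01101110 = 11011110
10000010 XOR 01100110 = 11100100
01000100 XOR 01101001 = 00101101
01100110 XOR 01100111 = 00000001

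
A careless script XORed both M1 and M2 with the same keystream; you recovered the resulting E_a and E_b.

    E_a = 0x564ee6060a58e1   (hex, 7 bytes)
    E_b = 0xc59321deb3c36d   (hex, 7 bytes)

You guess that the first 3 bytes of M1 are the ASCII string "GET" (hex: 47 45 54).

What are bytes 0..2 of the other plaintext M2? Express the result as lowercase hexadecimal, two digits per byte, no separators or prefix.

First, E_a ⊕ E_b = (M1 ⊕ K) ⊕ (M2 ⊕ K) = M1 ⊕ M2, so the key drops out. Then M2 = (M1 ⊕ M2) ⊕ M1 over the first 3 bytes.
byte 0: (56 xor c5) xor 47 = 93 xor 47 = d4
byte 1: (4e xor 93) xor 45 = dd xor 45 = 98
byte 2: (e6 xor 21) xor 54 = c7 xor 54 = 93

d49893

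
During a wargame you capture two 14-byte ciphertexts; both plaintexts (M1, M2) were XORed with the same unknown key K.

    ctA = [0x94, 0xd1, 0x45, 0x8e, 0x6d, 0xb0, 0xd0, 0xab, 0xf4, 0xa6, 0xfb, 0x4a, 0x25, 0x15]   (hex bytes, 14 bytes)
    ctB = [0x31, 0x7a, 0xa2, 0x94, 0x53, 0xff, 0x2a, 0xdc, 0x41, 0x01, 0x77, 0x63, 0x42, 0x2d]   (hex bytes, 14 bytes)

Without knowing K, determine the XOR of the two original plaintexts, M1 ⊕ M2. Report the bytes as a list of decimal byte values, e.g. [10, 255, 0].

[165, 171, 231, 26, 62, 79, 250, 119, 181, 167, 140, 41, 103, 56]

ctA ⊕ ctB = (M1 ⊕ K) ⊕ (M2 ⊕ K) = M1 ⊕ M2 — the shared key cancels under XOR.
byte 0: 94 ⊕ 31 = a5
byte 1: d1 ⊕ 7a = ab
byte 2: 45 ⊕ a2 = e7
byte 3: 8e ⊕ 94 = 1a
byte 4: 6d ⊕ 53 = 3e
byte 5: b0 ⊕ ff = 4f
byte 6: d0 ⊕ 2a = fa
byte 7: ab ⊕ dc = 77
byte 8: f4 ⊕ 41 = b5
byte 9: a6 ⊕ 01 = a7
byte 10: fb ⊕ 77 = 8c
byte 11: 4a ⊕ 63 = 29
byte 12: 25 ⊕ 42 = 67
byte 13: 15 ⊕ 2d = 38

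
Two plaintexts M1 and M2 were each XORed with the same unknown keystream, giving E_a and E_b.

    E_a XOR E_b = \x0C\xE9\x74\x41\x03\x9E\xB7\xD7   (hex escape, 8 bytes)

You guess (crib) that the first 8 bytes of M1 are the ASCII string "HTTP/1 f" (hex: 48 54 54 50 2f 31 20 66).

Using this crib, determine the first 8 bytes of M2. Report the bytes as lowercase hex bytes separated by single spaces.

Since E_a ⊕ E_b = M1 ⊕ M2, XORing with the guessed M1 bytes yields the corresponding M2 bytes: M2 = (E_a ⊕ E_b) ⊕ M1.
byte 0:  12 xor  72 =  68
byte 1: 233 xor  84 = 189
byte 2: 116 xor  84 =  32
byte 3:  65 xor  80 =  17
byte 4:   3 xor  47 =  44
byte 5: 158 xor  49 = 175
byte 6: 183 xor  32 = 151
byte 7: 215 xor 102 = 177

44 bd 20 11 2c af 97 b1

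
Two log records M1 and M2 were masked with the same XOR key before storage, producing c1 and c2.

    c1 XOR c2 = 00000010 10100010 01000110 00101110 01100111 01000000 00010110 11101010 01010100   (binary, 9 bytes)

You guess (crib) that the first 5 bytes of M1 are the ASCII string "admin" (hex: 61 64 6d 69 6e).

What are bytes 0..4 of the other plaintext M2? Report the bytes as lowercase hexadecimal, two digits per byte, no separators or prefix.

Since c1 ⊕ c2 = M1 ⊕ M2, XORing with the guessed M1 bytes yields the corresponding M2 bytes: M2 = (c1 ⊕ c2) ⊕ M1.
00000010 ^ 01100001 = 01100011
10100010 ^ 01100100 = 11000110
01000110 ^ 01101101 = 00101011
00101110 ^ 01101001 = 01000111
01100111 ^ 01101110 = 00001001

63c62b4709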